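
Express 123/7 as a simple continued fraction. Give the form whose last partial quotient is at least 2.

123 = 17·7 + 4
7 = 1·4 + 3
4 = 1·3 + 1
3 = 3·1 + 0  (stop)
So 123/7 = [17; 1, 1, 3].

[17; 1, 1, 3]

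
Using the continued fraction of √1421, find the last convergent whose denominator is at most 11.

377/10

√1421 = [37; 1, 2, 3, 2, 3, 2, 1, 74, …] (period length 8).
Convergents:
  p_0/q_0 = 37/1
  p_1/q_1 = 38/1
  p_2/q_2 = 113/3
  p_3/q_3 = 377/10
  p_4/q_4 = 867/23
q_3 = 10 ≤ 11 < 23 = q_4, so the answer is 377/10.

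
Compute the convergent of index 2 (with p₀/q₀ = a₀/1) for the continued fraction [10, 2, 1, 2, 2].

Using pₖ = aₖpₖ₋₁ + pₖ₋₂, qₖ = aₖqₖ₋₁ + qₖ₋₂ (with p₋₁=1, p₋₂=0, q₋₁=0, q₋₂=1):
  k=0: a=10, p=10, q=1
  k=1: a=2, p=21, q=2
  k=2: a=1, p=31, q=3

31/3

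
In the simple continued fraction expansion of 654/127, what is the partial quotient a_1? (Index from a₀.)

654 = 5·127 + 19   →  a_0 = 5
127 = 6·19 + 13   →  a_1 = 6

6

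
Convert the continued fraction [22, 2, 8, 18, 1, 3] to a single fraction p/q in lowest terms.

Fold from the inside: start with 3/1.
  1 + 1/3 = 4/3
  18 + 3/4 = 75/4
  8 + 4/75 = 604/75
  2 + 75/604 = 1283/604
  22 + 604/1283 = 28830/1283

28830/1283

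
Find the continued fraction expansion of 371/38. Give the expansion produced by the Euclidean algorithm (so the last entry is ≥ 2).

[9; 1, 3, 4, 2]

371 = 9·38 + 29
38 = 1·29 + 9
29 = 3·9 + 2
9 = 4·2 + 1
2 = 2·1 + 0  (stop)
So 371/38 = [9; 1, 3, 4, 2].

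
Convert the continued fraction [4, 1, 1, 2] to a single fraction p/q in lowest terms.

Using pₖ = aₖpₖ₋₁ + pₖ₋₂ and qₖ = aₖqₖ₋₁ + qₖ₋₂:
  k=0: a=4, p=4, q=1
  k=1: a=1, p=5, q=1
  k=2: a=1, p=9, q=2
  k=3: a=2, p=23, q=5

23/5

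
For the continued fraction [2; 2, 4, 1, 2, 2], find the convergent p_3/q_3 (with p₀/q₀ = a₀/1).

Using pₖ = aₖpₖ₋₁ + pₖ₋₂, qₖ = aₖqₖ₋₁ + qₖ₋₂ (with p₋₁=1, p₋₂=0, q₋₁=0, q₋₂=1):
  k=0: a=2, p=2, q=1
  k=1: a=2, p=5, q=2
  k=2: a=4, p=22, q=9
  k=3: a=1, p=27, q=11

27/11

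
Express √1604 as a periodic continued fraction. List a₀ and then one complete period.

[40; 20, 80]

a₀ = ⌊√1604⌋ = 40.
With m₀=0, d₀=1 and mₖ₊₁ = dₖaₖ − mₖ, dₖ₊₁ = (n − mₖ₊₁²)/dₖ, aₖ₊₁ = ⌊(a₀+mₖ₊₁)/dₖ₊₁⌋:
  k=1: m=40, d=4, a=20
  k=2: m=40, d=1, a=80
d=1 and a=2a₀=80 at k=2, so the next step gives (m, d) = (40, 4) again — its k=1 value — and the period has length 2.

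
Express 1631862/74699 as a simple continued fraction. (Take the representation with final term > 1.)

1631862 = 21·74699 + 63183
74699 = 1·63183 + 11516
63183 = 5·11516 + 5603
11516 = 2·5603 + 310
5603 = 18·310 + 23
310 = 13·23 + 11
23 = 2·11 + 1
11 = 11·1 + 0  (stop)
So 1631862/74699 = [21; 1, 5, 2, 18, 13, 2, 11].

[21; 1, 5, 2, 18, 13, 2, 11]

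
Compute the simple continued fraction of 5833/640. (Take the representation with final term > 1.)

[9; 8, 1, 3, 3, 2, 2]

5833 = 9*640 + 73
640 = 8*73 + 56
73 = 1*56 + 17
56 = 3*17 + 5
17 = 3*5 + 2
5 = 2*2 + 1
2 = 2*1 + 0  (stop)
So 5833/640 = [9; 8, 1, 3, 3, 2, 2].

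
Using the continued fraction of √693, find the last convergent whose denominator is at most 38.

974/37

√693 = [26; 3, 12, 1, 4, 1, 12, 3, 52, …] (period length 8).
Convergents:
  p_0/q_0 = 26/1
  p_1/q_1 = 79/3
  p_2/q_2 = 974/37
  p_3/q_3 = 1053/40
q_2 = 37 ≤ 38 < 40 = q_3, so the answer is 974/37.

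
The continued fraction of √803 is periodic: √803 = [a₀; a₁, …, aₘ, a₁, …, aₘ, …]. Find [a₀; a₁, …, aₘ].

a₀ = ⌊√803⌋ = 28.
With m₀=0, d₀=1 and mₖ₊₁ = dₖaₖ − mₖ, dₖ₊₁ = (n − mₖ₊₁²)/dₖ, aₖ₊₁ = ⌊(a₀+mₖ₊₁)/dₖ₊₁⌋:
  k=1: m=28, d=19, a=2
  k=2: m=10, d=37, a=1
  k=3: m=27, d=2, a=27
  k=4: m=27, d=37, a=1
  k=5: m=10, d=19, a=2
  k=6: m=28, d=1, a=56
d=1 and a=2a₀=56 at k=6, so the next step gives (m, d) = (28, 19) again — its k=1 value — and the period has length 6.

[28; 2, 1, 27, 1, 2, 56]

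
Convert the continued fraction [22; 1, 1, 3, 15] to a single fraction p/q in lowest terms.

2415/107

Fold from the inside: start with 15/1.
  3 + 1/15 = 46/15
  1 + 15/46 = 61/46
  1 + 46/61 = 107/61
  22 + 61/107 = 2415/107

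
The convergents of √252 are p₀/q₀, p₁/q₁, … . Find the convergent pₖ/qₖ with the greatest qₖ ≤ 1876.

28209/1777

√252 = [15; 1, 6, 1, 30, …] (period length 4).
Convergents:
  p_0/q_0 = 15/1
  p_1/q_1 = 16/1
  p_2/q_2 = 111/7
  p_3/q_3 = 127/8
  p_4/q_4 = 3921/247
  p_5/q_5 = 4048/255
  p_6/q_6 = 28209/1777
  p_7/q_7 = 32257/2032
q_6 = 1777 ≤ 1876 < 2032 = q_7, so the answer is 28209/1777.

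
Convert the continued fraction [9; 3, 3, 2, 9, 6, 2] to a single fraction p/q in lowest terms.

Using pₖ = aₖpₖ₋₁ + pₖ₋₂ and qₖ = aₖqₖ₋₁ + qₖ₋₂:
  k=0: a=9, p=9, q=1
  k=1: a=3, p=28, q=3
  k=2: a=3, p=93, q=10
  k=3: a=2, p=214, q=23
  k=4: a=9, p=2019, q=217
  k=5: a=6, p=12328, q=1325
  k=6: a=2, p=26675, q=2867

26675/2867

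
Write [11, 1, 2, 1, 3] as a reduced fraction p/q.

Fold from the inside: start with 3/1.
  1 + 1/3 = 4/3
  2 + 3/4 = 11/4
  1 + 4/11 = 15/11
  11 + 11/15 = 176/15

176/15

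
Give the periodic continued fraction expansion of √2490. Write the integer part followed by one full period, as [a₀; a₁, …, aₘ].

a₀ = ⌊√2490⌋ = 49.
With m₀=0, d₀=1 and mₖ₊₁ = dₖaₖ − mₖ, dₖ₊₁ = (n − mₖ₊₁²)/dₖ, aₖ₊₁ = ⌊(a₀+mₖ₊₁)/dₖ₊₁⌋:
  k=1: m=49, d=89, a=1
  k=2: m=40, d=10, a=8
  k=3: m=40, d=89, a=1
  k=4: m=49, d=1, a=98
d=1 and a=2a₀=98 at k=4, so the next step gives (m, d) = (49, 89) again — its k=1 value — and the period has length 4.

[49; 1, 8, 1, 98]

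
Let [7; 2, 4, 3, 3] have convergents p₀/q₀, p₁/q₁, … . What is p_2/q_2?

67/9

Using pₖ = aₖpₖ₋₁ + pₖ₋₂, qₖ = aₖqₖ₋₁ + qₖ₋₂ (with p₋₁=1, p₋₂=0, q₋₁=0, q₋₂=1):
  k=0: a=7, p=7, q=1
  k=1: a=2, p=15, q=2
  k=2: a=4, p=67, q=9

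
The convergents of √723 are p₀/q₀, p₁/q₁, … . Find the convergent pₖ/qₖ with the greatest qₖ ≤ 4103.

√723 = [26; 1, 7, 1, 52, …] (period length 4).
Convergents:
  p_0/q_0 = 26/1
  p_1/q_1 = 27/1
  p_2/q_2 = 215/8
  p_3/q_3 = 242/9
  p_4/q_4 = 12799/476
  p_5/q_5 = 13041/485
  p_6/q_6 = 104086/3871
  p_7/q_7 = 117127/4356
q_6 = 3871 ≤ 4103 < 4356 = q_7, so the answer is 104086/3871.

104086/3871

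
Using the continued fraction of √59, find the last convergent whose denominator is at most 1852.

8311/1082

√59 = [7; 1, 2, 7, 2, 1, 14, …] (period length 6).
Convergents:
  p_0/q_0 = 7/1
  p_1/q_1 = 8/1
  p_2/q_2 = 23/3
  p_3/q_3 = 169/22
  p_4/q_4 = 361/47
  p_5/q_5 = 530/69
  p_6/q_6 = 7781/1013
  p_7/q_7 = 8311/1082
  p_8/q_8 = 24403/3177
q_7 = 1082 ≤ 1852 < 3177 = q_8, so the answer is 8311/1082.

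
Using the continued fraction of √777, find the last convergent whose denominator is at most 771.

√777 = [27; 1, 6, 1, 54, …] (period length 4).
Convergents:
  p_0/q_0 = 27/1
  p_1/q_1 = 28/1
  p_2/q_2 = 195/7
  p_3/q_3 = 223/8
  p_4/q_4 = 12237/439
  p_5/q_5 = 12460/447
  p_6/q_6 = 86997/3121
q_5 = 447 ≤ 771 < 3121 = q_6, so the answer is 12460/447.

12460/447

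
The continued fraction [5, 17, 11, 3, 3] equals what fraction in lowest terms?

Fold from the inside: start with 3/1.
  3 + 1/3 = 10/3
  11 + 3/10 = 113/10
  17 + 10/113 = 1931/113
  5 + 113/1931 = 9768/1931

9768/1931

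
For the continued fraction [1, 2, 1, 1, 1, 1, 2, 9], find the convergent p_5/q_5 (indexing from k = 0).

18/13

Using pₖ = aₖpₖ₋₁ + pₖ₋₂, qₖ = aₖqₖ₋₁ + qₖ₋₂ (with p₋₁=1, p₋₂=0, q₋₁=0, q₋₂=1):
  k=0: a=1, p=1, q=1
  k=1: a=2, p=3, q=2
  k=2: a=1, p=4, q=3
  k=3: a=1, p=7, q=5
  k=4: a=1, p=11, q=8
  k=5: a=1, p=18, q=13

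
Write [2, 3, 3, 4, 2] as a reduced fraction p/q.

221/96

Using pₖ = aₖpₖ₋₁ + pₖ₋₂ and qₖ = aₖqₖ₋₁ + qₖ₋₂:
  k=0: a=2, p=2, q=1
  k=1: a=3, p=7, q=3
  k=2: a=3, p=23, q=10
  k=3: a=4, p=99, q=43
  k=4: a=2, p=221, q=96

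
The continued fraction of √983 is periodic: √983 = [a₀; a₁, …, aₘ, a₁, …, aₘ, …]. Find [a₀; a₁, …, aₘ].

[31; 2, 1, 5, 31, 5, 1, 2, 62]

a₀ = ⌊√983⌋ = 31.
With m₀=0, d₀=1 and mₖ₊₁ = dₖaₖ − mₖ, dₖ₊₁ = (n − mₖ₊₁²)/dₖ, aₖ₊₁ = ⌊(a₀+mₖ₊₁)/dₖ₊₁⌋:
  k=1: m=31, d=22, a=2
  k=2: m=13, d=37, a=1
  k=3: m=24, d=11, a=5
  k=4: m=31, d=2, a=31
  k=5: m=31, d=11, a=5
  k=6: m=24, d=37, a=1
  k=7: m=13, d=22, a=2
  k=8: m=31, d=1, a=62
d=1 and a=2a₀=62 at k=8, so the next step gives (m, d) = (31, 22) again — its k=1 value — and the period has length 8.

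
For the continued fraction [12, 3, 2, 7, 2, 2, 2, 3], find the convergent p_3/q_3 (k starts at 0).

639/52

Using pₖ = aₖpₖ₋₁ + pₖ₋₂, qₖ = aₖqₖ₋₁ + qₖ₋₂ (with p₋₁=1, p₋₂=0, q₋₁=0, q₋₂=1):
  k=0: a=12, p=12, q=1
  k=1: a=3, p=37, q=3
  k=2: a=2, p=86, q=7
  k=3: a=7, p=639, q=52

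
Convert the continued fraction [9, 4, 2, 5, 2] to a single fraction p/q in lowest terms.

987/107

Using pₖ = aₖpₖ₋₁ + pₖ₋₂ and qₖ = aₖqₖ₋₁ + qₖ₋₂:
  k=0: a=9, p=9, q=1
  k=1: a=4, p=37, q=4
  k=2: a=2, p=83, q=9
  k=3: a=5, p=452, q=49
  k=4: a=2, p=987, q=107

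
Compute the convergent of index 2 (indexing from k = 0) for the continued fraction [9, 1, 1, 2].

Using pₖ = aₖpₖ₋₁ + pₖ₋₂, qₖ = aₖqₖ₋₁ + qₖ₋₂ (with p₋₁=1, p₋₂=0, q₋₁=0, q₋₂=1):
  k=0: a=9, p=9, q=1
  k=1: a=1, p=10, q=1
  k=2: a=1, p=19, q=2

19/2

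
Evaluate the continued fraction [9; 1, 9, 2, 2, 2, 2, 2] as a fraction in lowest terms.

Fold from the inside: start with 2/1.
  2 + 1/2 = 5/2
  2 + 2/5 = 12/5
  2 + 5/12 = 29/12
  2 + 12/29 = 70/29
  9 + 29/70 = 659/70
  1 + 70/659 = 729/659
  9 + 659/729 = 7220/729

7220/729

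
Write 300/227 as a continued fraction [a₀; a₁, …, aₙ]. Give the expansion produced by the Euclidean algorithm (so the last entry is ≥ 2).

300 = 1*227 + 73
227 = 3*73 + 8
73 = 9*8 + 1
8 = 8*1 + 0  (stop)
So 300/227 = [1; 3, 9, 8].

[1; 3, 9, 8]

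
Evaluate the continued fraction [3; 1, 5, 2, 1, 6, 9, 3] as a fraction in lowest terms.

Fold from the inside: start with 3/1.
  9 + 1/3 = 28/3
  6 + 3/28 = 171/28
  1 + 28/171 = 199/171
  2 + 171/199 = 569/199
  5 + 199/569 = 3044/569
  1 + 569/3044 = 3613/3044
  3 + 3044/3613 = 13883/3613

13883/3613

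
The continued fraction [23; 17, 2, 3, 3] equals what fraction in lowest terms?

9246/401

Using pₖ = aₖpₖ₋₁ + pₖ₋₂ and qₖ = aₖqₖ₋₁ + qₖ₋₂:
  k=0: a=23, p=23, q=1
  k=1: a=17, p=392, q=17
  k=2: a=2, p=807, q=35
  k=3: a=3, p=2813, q=122
  k=4: a=3, p=9246, q=401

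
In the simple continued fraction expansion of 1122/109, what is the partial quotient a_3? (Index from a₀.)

2

1122 = 10·109 + 32   →  a_0 = 10
109 = 3·32 + 13   →  a_1 = 3
32 = 2·13 + 6   →  a_2 = 2
13 = 2·6 + 1   →  a_3 = 2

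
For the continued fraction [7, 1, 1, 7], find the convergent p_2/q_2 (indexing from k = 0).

15/2

Using pₖ = aₖpₖ₋₁ + pₖ₋₂, qₖ = aₖqₖ₋₁ + qₖ₋₂ (with p₋₁=1, p₋₂=0, q₋₁=0, q₋₂=1):
  k=0: a=7, p=7, q=1
  k=1: a=1, p=8, q=1
  k=2: a=1, p=15, q=2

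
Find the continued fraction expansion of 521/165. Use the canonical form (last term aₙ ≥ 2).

[3; 6, 2, 1, 8]

521 = 3×165 + 26
165 = 6×26 + 9
26 = 2×9 + 8
9 = 1×8 + 1
8 = 8×1 + 0  (stop)
So 521/165 = [3; 6, 2, 1, 8].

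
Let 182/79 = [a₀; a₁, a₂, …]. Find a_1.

182 = 2·79 + 24   →  a_0 = 2
79 = 3·24 + 7   →  a_1 = 3

3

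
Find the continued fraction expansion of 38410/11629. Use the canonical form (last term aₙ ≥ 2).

[3; 3, 3, 3, 11, 15, 2]

38410 = 3*11629 + 3523
11629 = 3*3523 + 1060
3523 = 3*1060 + 343
1060 = 3*343 + 31
343 = 11*31 + 2
31 = 15*2 + 1
2 = 2*1 + 0  (stop)
So 38410/11629 = [3; 3, 3, 3, 11, 15, 2].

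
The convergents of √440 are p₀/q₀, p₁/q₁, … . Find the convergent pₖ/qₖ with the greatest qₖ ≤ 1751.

36100/1721

√440 = [20; 1, 40, …] (period length 2).
Convergents:
  p_0/q_0 = 20/1
  p_1/q_1 = 21/1
  p_2/q_2 = 860/41
  p_3/q_3 = 881/42
  p_4/q_4 = 36100/1721
  p_5/q_5 = 36981/1763
q_4 = 1721 ≤ 1751 < 1763 = q_5, so the answer is 36100/1721.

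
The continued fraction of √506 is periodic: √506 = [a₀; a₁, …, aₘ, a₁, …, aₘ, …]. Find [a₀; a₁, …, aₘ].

[22; 2, 44]

a₀ = ⌊√506⌋ = 22.
With m₀=0, d₀=1 and mₖ₊₁ = dₖaₖ − mₖ, dₖ₊₁ = (n − mₖ₊₁²)/dₖ, aₖ₊₁ = ⌊(a₀+mₖ₊₁)/dₖ₊₁⌋:
  k=1: m=22, d=22, a=2
  k=2: m=22, d=1, a=44
d=1 and a=2a₀=44 at k=2, so the next step gives (m, d) = (22, 22) again — its k=1 value — and the period has length 2.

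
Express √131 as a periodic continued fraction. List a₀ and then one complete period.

[11; 2, 4, 11, 4, 2, 22]

a₀ = ⌊√131⌋ = 11.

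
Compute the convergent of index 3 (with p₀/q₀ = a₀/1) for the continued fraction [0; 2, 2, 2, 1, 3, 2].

5/12

Using pₖ = aₖpₖ₋₁ + pₖ₋₂, qₖ = aₖqₖ₋₁ + qₖ₋₂ (with p₋₁=1, p₋₂=0, q₋₁=0, q₋₂=1):
  k=0: a=0, p=0, q=1
  k=1: a=2, p=1, q=2
  k=2: a=2, p=2, q=5
  k=3: a=2, p=5, q=12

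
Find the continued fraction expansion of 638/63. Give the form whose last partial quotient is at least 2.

638 = 10·63 + 8
63 = 7·8 + 7
8 = 1·7 + 1
7 = 7·1 + 0  (stop)
So 638/63 = [10; 7, 1, 7].

[10; 7, 1, 7]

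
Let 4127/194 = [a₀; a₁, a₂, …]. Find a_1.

4127 = 21·194 + 53   →  a_0 = 21
194 = 3·53 + 35   →  a_1 = 3

3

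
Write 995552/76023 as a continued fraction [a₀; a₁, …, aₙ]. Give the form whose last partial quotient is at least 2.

[13; 10, 2, 13, 12, 7, 3]

995552 = 13·76023 + 7253
76023 = 10·7253 + 3493
7253 = 2·3493 + 267
3493 = 13·267 + 22
267 = 12·22 + 3
22 = 7·3 + 1
3 = 3·1 + 0  (stop)
So 995552/76023 = [13; 10, 2, 13, 12, 7, 3].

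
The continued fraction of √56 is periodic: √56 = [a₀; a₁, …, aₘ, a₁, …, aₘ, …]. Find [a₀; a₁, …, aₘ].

a₀ = ⌊√56⌋ = 7.

[7; 2, 14]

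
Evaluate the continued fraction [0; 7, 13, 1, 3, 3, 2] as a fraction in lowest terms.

413/2921

Fold from the inside: start with 2/1.
  3 + 1/2 = 7/2
  3 + 2/7 = 23/7
  1 + 7/23 = 30/23
  13 + 23/30 = 413/30
  7 + 30/413 = 2921/413
  0 + 413/2921 = 413/2921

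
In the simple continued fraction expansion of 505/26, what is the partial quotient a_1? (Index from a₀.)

505 = 19·26 + 11   →  a_0 = 19
26 = 2·11 + 4   →  a_1 = 2

2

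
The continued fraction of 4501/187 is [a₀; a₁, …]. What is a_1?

14

4501 = 24·187 + 13   →  a_0 = 24
187 = 14·13 + 5   →  a_1 = 14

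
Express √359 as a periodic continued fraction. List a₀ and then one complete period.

a₀ = ⌊√359⌋ = 18.
With m₀=0, d₀=1 and mₖ₊₁ = dₖaₖ − mₖ, dₖ₊₁ = (n − mₖ₊₁²)/dₖ, aₖ₊₁ = ⌊(a₀+mₖ₊₁)/dₖ₊₁⌋:
  k=1: m=18, d=35, a=1
  k=2: m=17, d=2, a=17
  k=3: m=17, d=35, a=1
  k=4: m=18, d=1, a=36
d=1 and a=2a₀=36 at k=4, so the next step gives (m, d) = (18, 35) again — its k=1 value — and the period has length 4.

[18; 1, 17, 1, 36]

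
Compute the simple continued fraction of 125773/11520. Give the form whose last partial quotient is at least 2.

[10; 1, 11, 6, 14, 5, 2]

125773 = 10*11520 + 10573
11520 = 1*10573 + 947
10573 = 11*947 + 156
947 = 6*156 + 11
156 = 14*11 + 2
11 = 5*2 + 1
2 = 2*1 + 0  (stop)
So 125773/11520 = [10; 1, 11, 6, 14, 5, 2].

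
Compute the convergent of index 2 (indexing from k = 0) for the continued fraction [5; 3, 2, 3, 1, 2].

Using pₖ = aₖpₖ₋₁ + pₖ₋₂, qₖ = aₖqₖ₋₁ + qₖ₋₂ (with p₋₁=1, p₋₂=0, q₋₁=0, q₋₂=1):
  k=0: a=5, p=5, q=1
  k=1: a=3, p=16, q=3
  k=2: a=2, p=37, q=7

37/7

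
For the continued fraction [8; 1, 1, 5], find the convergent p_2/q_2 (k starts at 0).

Using pₖ = aₖpₖ₋₁ + pₖ₋₂, qₖ = aₖqₖ₋₁ + qₖ₋₂ (with p₋₁=1, p₋₂=0, q₋₁=0, q₋₂=1):
  k=0: a=8, p=8, q=1
  k=1: a=1, p=9, q=1
  k=2: a=1, p=17, q=2

17/2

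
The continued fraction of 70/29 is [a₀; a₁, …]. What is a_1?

2

70 = 2·29 + 12   →  a_0 = 2
29 = 2·12 + 5   →  a_1 = 2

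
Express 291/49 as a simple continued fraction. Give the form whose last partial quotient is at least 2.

[5; 1, 15, 3]

291 = 5×49 + 46
49 = 1×46 + 3
46 = 15×3 + 1
3 = 3×1 + 0  (stop)
So 291/49 = [5; 1, 15, 3].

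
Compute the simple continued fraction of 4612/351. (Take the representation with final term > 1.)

[13; 7, 6, 8]

4612 = 13*351 + 49
351 = 7*49 + 8
49 = 6*8 + 1
8 = 8*1 + 0  (stop)
So 4612/351 = [13; 7, 6, 8].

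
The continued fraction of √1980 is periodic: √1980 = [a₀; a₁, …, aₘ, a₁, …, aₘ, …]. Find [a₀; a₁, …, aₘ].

a₀ = ⌊√1980⌋ = 44.

[44; 2, 88]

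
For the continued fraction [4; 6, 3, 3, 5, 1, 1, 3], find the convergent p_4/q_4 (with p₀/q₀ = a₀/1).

1389/334

Using pₖ = aₖpₖ₋₁ + pₖ₋₂, qₖ = aₖqₖ₋₁ + qₖ₋₂ (with p₋₁=1, p₋₂=0, q₋₁=0, q₋₂=1):
  k=0: a=4, p=4, q=1
  k=1: a=6, p=25, q=6
  k=2: a=3, p=79, q=19
  k=3: a=3, p=262, q=63
  k=4: a=5, p=1389, q=334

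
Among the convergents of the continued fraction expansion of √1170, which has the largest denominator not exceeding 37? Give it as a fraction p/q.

√1170 = [34; 4, 1, 6, 1, 4, 68, …] (period length 6).
Convergents:
  p_0/q_0 = 34/1
  p_1/q_1 = 137/4
  p_2/q_2 = 171/5
  p_3/q_3 = 1163/34
  p_4/q_4 = 1334/39
q_3 = 34 ≤ 37 < 39 = q_4, so the answer is 1163/34.

1163/34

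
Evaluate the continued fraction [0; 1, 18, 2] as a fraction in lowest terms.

Fold from the inside: start with 2/1.
  18 + 1/2 = 37/2
  1 + 2/37 = 39/37
  0 + 37/39 = 37/39

37/39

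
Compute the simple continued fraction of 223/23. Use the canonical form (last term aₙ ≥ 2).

223 = 9*23 + 16
23 = 1*16 + 7
16 = 2*7 + 2
7 = 3*2 + 1
2 = 2*1 + 0  (stop)
So 223/23 = [9; 1, 2, 3, 2].

[9; 1, 2, 3, 2]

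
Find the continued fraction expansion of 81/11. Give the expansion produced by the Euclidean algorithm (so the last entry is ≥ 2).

81 = 7·11 + 4
11 = 2·4 + 3
4 = 1·3 + 1
3 = 3·1 + 0  (stop)
So 81/11 = [7; 2, 1, 3].

[7; 2, 1, 3]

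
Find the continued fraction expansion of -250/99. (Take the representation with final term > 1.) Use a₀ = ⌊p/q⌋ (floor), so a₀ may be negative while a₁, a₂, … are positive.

[-3; 2, 9, 2, 2]

-250 = -3*99 + 47
99 = 2*47 + 5
47 = 9*5 + 2
5 = 2*2 + 1
2 = 2*1 + 0  (stop)
So -250/99 = [-3; 2, 9, 2, 2].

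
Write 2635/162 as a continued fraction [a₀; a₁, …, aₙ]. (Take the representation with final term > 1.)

[16; 3, 1, 3, 3, 3]

2635 = 16*162 + 43
162 = 3*43 + 33
43 = 1*33 + 10
33 = 3*10 + 3
10 = 3*3 + 1
3 = 3*1 + 0  (stop)
So 2635/162 = [16; 3, 1, 3, 3, 3].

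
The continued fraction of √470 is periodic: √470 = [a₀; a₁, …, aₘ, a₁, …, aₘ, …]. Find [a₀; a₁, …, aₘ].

[21; 1, 2, 8, 2, 1, 42]

a₀ = ⌊√470⌋ = 21.
With m₀=0, d₀=1 and mₖ₊₁ = dₖaₖ − mₖ, dₖ₊₁ = (n − mₖ₊₁²)/dₖ, aₖ₊₁ = ⌊(a₀+mₖ₊₁)/dₖ₊₁⌋:
  k=1: m=21, d=29, a=1
  k=2: m=8, d=14, a=2
  k=3: m=20, d=5, a=8
  k=4: m=20, d=14, a=2
  k=5: m=8, d=29, a=1
  k=6: m=21, d=1, a=42
d=1 and a=2a₀=42 at k=6, so the next step gives (m, d) = (21, 29) again — its k=1 value — and the period has length 6.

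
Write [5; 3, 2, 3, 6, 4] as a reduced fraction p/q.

3323/628

Fold from the inside: start with 4/1.
  6 + 1/4 = 25/4
  3 + 4/25 = 79/25
  2 + 25/79 = 183/79
  3 + 79/183 = 628/183
  5 + 183/628 = 3323/628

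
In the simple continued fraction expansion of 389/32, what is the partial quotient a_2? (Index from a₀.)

389 = 12·32 + 5   →  a_0 = 12
32 = 6·5 + 2   →  a_1 = 6
5 = 2·2 + 1   →  a_2 = 2

2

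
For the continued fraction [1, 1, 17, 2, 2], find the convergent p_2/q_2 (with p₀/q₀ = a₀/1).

35/18

Using pₖ = aₖpₖ₋₁ + pₖ₋₂, qₖ = aₖqₖ₋₁ + qₖ₋₂ (with p₋₁=1, p₋₂=0, q₋₁=0, q₋₂=1):
  k=0: a=1, p=1, q=1
  k=1: a=1, p=2, q=1
  k=2: a=17, p=35, q=18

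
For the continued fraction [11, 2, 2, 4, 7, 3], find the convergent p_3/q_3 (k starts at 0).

251/22

Using pₖ = aₖpₖ₋₁ + pₖ₋₂, qₖ = aₖqₖ₋₁ + qₖ₋₂ (with p₋₁=1, p₋₂=0, q₋₁=0, q₋₂=1):
  k=0: a=11, p=11, q=1
  k=1: a=2, p=23, q=2
  k=2: a=2, p=57, q=5
  k=3: a=4, p=251, q=22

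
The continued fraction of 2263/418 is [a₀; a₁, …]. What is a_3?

2

2263 = 5·418 + 173   →  a_0 = 5
418 = 2·173 + 72   →  a_1 = 2
173 = 2·72 + 29   →  a_2 = 2
72 = 2·29 + 14   →  a_3 = 2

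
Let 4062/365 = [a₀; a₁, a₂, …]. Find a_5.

1

4062 = 11·365 + 47   →  a_0 = 11
365 = 7·47 + 36   →  a_1 = 7
47 = 1·36 + 11   →  a_2 = 1
36 = 3·11 + 3   →  a_3 = 3
11 = 3·3 + 2   →  a_4 = 3
3 = 1·2 + 1   →  a_5 = 1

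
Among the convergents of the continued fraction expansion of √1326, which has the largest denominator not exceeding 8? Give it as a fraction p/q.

182/5

√1326 = [36; 2, 2, 2, 2, 2, 72, …] (period length 6).
Convergents:
  p_0/q_0 = 36/1
  p_1/q_1 = 73/2
  p_2/q_2 = 182/5
  p_3/q_3 = 437/12
q_2 = 5 ≤ 8 < 12 = q_3, so the answer is 182/5.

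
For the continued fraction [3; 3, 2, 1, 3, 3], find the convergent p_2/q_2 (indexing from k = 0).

Using pₖ = aₖpₖ₋₁ + pₖ₋₂, qₖ = aₖqₖ₋₁ + qₖ₋₂ (with p₋₁=1, p₋₂=0, q₋₁=0, q₋₂=1):
  k=0: a=3, p=3, q=1
  k=1: a=3, p=10, q=3
  k=2: a=2, p=23, q=7

23/7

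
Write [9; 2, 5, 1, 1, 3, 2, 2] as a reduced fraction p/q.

Fold from the inside: start with 2/1.
  2 + 1/2 = 5/2
  3 + 2/5 = 17/5
  1 + 5/17 = 22/17
  1 + 17/22 = 39/22
  5 + 22/39 = 217/39
  2 + 39/217 = 473/217
  9 + 217/473 = 4474/473

4474/473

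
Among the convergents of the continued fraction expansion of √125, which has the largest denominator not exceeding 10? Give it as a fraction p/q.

√125 = [11; 5, 1, 1, 5, 22, …] (period length 5).
Convergents:
  p_0/q_0 = 11/1
  p_1/q_1 = 56/5
  p_2/q_2 = 67/6
  p_3/q_3 = 123/11
q_2 = 6 ≤ 10 < 11 = q_3, so the answer is 67/6.

67/6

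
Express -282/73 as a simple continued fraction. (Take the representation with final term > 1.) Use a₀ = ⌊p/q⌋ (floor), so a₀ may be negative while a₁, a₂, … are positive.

[-4; 7, 3, 3]

-282 = -4*73 + 10
73 = 7*10 + 3
10 = 3*3 + 1
3 = 3*1 + 0  (stop)
So -282/73 = [-4; 7, 3, 3].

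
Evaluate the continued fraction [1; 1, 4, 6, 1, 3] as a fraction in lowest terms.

251/139

Using pₖ = aₖpₖ₋₁ + pₖ₋₂ and qₖ = aₖqₖ₋₁ + qₖ₋₂:
  k=0: a=1, p=1, q=1
  k=1: a=1, p=2, q=1
  k=2: a=4, p=9, q=5
  k=3: a=6, p=56, q=31
  k=4: a=1, p=65, q=36
  k=5: a=3, p=251, q=139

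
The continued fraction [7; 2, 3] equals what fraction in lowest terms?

52/7

Using pₖ = aₖpₖ₋₁ + pₖ₋₂ and qₖ = aₖqₖ₋₁ + qₖ₋₂:
  k=0: a=7, p=7, q=1
  k=1: a=2, p=15, q=2
  k=2: a=3, p=52, q=7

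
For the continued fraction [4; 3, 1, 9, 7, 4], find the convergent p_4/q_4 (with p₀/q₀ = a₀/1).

1179/277

Using pₖ = aₖpₖ₋₁ + pₖ₋₂, qₖ = aₖqₖ₋₁ + qₖ₋₂ (with p₋₁=1, p₋₂=0, q₋₁=0, q₋₂=1):
  k=0: a=4, p=4, q=1
  k=1: a=3, p=13, q=3
  k=2: a=1, p=17, q=4
  k=3: a=9, p=166, q=39
  k=4: a=7, p=1179, q=277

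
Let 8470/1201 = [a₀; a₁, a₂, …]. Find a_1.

8470 = 7·1201 + 63   →  a_0 = 7
1201 = 19·63 + 4   →  a_1 = 19

19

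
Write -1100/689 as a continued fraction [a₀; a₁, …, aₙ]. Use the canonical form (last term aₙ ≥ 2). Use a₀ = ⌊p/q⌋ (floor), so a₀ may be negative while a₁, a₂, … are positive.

-1100 = -2·689 + 278
689 = 2·278 + 133
278 = 2·133 + 12
133 = 11·12 + 1
12 = 12·1 + 0  (stop)
So -1100/689 = [-2; 2, 2, 11, 12].

[-2; 2, 2, 11, 12]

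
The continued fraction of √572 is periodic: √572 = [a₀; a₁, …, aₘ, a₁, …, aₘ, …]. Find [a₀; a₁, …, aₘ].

a₀ = ⌊√572⌋ = 23.
With m₀=0, d₀=1 and mₖ₊₁ = dₖaₖ − mₖ, dₖ₊₁ = (n − mₖ₊₁²)/dₖ, aₖ₊₁ = ⌊(a₀+mₖ₊₁)/dₖ₊₁⌋:
  k=1: m=23, d=43, a=1
  k=2: m=20, d=4, a=10
  k=3: m=20, d=43, a=1
  k=4: m=23, d=1, a=46
d=1 and a=2a₀=46 at k=4, so the next step gives (m, d) = (23, 43) again — its k=1 value — and the period has length 4.

[23; 1, 10, 1, 46]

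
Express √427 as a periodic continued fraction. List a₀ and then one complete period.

[20; 1, 1, 1, 40]

a₀ = ⌊√427⌋ = 20.
With m₀=0, d₀=1 and mₖ₊₁ = dₖaₖ − mₖ, dₖ₊₁ = (n − mₖ₊₁²)/dₖ, aₖ₊₁ = ⌊(a₀+mₖ₊₁)/dₖ₊₁⌋:
  k=1: m=20, d=27, a=1
  k=2: m=7, d=14, a=1
  k=3: m=7, d=27, a=1
  k=4: m=20, d=1, a=40
d=1 and a=2a₀=40 at k=4, so the next step gives (m, d) = (20, 27) again — its k=1 value — and the period has length 4.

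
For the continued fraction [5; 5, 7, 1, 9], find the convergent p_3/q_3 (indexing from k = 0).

Using pₖ = aₖpₖ₋₁ + pₖ₋₂, qₖ = aₖqₖ₋₁ + qₖ₋₂ (with p₋₁=1, p₋₂=0, q₋₁=0, q₋₂=1):
  k=0: a=5, p=5, q=1
  k=1: a=5, p=26, q=5
  k=2: a=7, p=187, q=36
  k=3: a=1, p=213, q=41

213/41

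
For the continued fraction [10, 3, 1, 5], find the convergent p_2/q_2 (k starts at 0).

Using pₖ = aₖpₖ₋₁ + pₖ₋₂, qₖ = aₖqₖ₋₁ + qₖ₋₂ (with p₋₁=1, p₋₂=0, q₋₁=0, q₋₂=1):
  k=0: a=10, p=10, q=1
  k=1: a=3, p=31, q=3
  k=2: a=1, p=41, q=4

41/4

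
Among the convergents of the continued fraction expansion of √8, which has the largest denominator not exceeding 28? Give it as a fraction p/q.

√8 = [2; 1, 4, …] (period length 2).
Convergents:
  p_0/q_0 = 2/1
  p_1/q_1 = 3/1
  p_2/q_2 = 14/5
  p_3/q_3 = 17/6
  p_4/q_4 = 82/29
q_3 = 6 ≤ 28 < 29 = q_4, so the answer is 17/6.

17/6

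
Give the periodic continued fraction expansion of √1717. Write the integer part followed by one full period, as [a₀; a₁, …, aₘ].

[41; 2, 3, 2, 4, 2, 3, 2, 82]

a₀ = ⌊√1717⌋ = 41.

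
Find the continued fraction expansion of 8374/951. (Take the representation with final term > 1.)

8374 = 8×951 + 766
951 = 1×766 + 185
766 = 4×185 + 26
185 = 7×26 + 3
26 = 8×3 + 2
3 = 1×2 + 1
2 = 2×1 + 0  (stop)
So 8374/951 = [8; 1, 4, 7, 8, 1, 2].

[8; 1, 4, 7, 8, 1, 2]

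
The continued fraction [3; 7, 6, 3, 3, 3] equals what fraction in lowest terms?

Using pₖ = aₖpₖ₋₁ + pₖ₋₂ and qₖ = aₖqₖ₋₁ + qₖ₋₂:
  k=0: a=3, p=3, q=1
  k=1: a=7, p=22, q=7
  k=2: a=6, p=135, q=43
  k=3: a=3, p=427, q=136
  k=4: a=3, p=1416, q=451
  k=5: a=3, p=4675, q=1489

4675/1489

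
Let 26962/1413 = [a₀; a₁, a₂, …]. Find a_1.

12

26962 = 19·1413 + 115   →  a_0 = 19
1413 = 12·115 + 33   →  a_1 = 12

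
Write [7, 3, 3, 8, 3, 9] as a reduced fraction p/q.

Fold from the inside: start with 9/1.
  3 + 1/9 = 28/9
  8 + 9/28 = 233/28
  3 + 28/233 = 727/233
  3 + 233/727 = 2414/727
  7 + 727/2414 = 17625/2414

17625/2414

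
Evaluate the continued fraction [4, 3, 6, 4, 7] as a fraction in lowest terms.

2469/572

Using pₖ = aₖpₖ₋₁ + pₖ₋₂ and qₖ = aₖqₖ₋₁ + qₖ₋₂:
  k=0: a=4, p=4, q=1
  k=1: a=3, p=13, q=3
  k=2: a=6, p=82, q=19
  k=3: a=4, p=341, q=79
  k=4: a=7, p=2469, q=572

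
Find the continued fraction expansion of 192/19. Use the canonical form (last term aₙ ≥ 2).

192 = 10·19 + 2
19 = 9·2 + 1
2 = 2·1 + 0  (stop)
So 192/19 = [10; 9, 2].

[10; 9, 2]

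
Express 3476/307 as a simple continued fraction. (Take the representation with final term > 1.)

3476 = 11×307 + 99
307 = 3×99 + 10
99 = 9×10 + 9
10 = 1×9 + 1
9 = 9×1 + 0  (stop)
So 3476/307 = [11; 3, 9, 1, 9].

[11; 3, 9, 1, 9]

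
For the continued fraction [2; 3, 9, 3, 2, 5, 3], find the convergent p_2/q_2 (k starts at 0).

65/28

Using pₖ = aₖpₖ₋₁ + pₖ₋₂, qₖ = aₖqₖ₋₁ + qₖ₋₂ (with p₋₁=1, p₋₂=0, q₋₁=0, q₋₂=1):
  k=0: a=2, p=2, q=1
  k=1: a=3, p=7, q=3
  k=2: a=9, p=65, q=28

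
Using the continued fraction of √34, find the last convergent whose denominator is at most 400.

√34 = [5; 1, 4, 1, 10, …] (period length 4).
Convergents:
  p_0/q_0 = 5/1
  p_1/q_1 = 6/1
  p_2/q_2 = 29/5
  p_3/q_3 = 35/6
  p_4/q_4 = 379/65
  p_5/q_5 = 414/71
  p_6/q_6 = 2035/349
  p_7/q_7 = 2449/420
q_6 = 349 ≤ 400 < 420 = q_7, so the answer is 2035/349.

2035/349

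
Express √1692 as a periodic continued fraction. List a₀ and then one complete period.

a₀ = ⌊√1692⌋ = 41.

[41; 7, 2, 7, 82]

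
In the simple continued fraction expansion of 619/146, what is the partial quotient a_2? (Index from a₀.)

619 = 4·146 + 35   →  a_0 = 4
146 = 4·35 + 6   →  a_1 = 4
35 = 5·6 + 5   →  a_2 = 5

5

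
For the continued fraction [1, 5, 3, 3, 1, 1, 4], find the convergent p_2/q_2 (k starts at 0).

19/16

Using pₖ = aₖpₖ₋₁ + pₖ₋₂, qₖ = aₖqₖ₋₁ + qₖ₋₂ (with p₋₁=1, p₋₂=0, q₋₁=0, q₋₂=1):
  k=0: a=1, p=1, q=1
  k=1: a=5, p=6, q=5
  k=2: a=3, p=19, q=16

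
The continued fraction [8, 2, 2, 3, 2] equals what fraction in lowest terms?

Using pₖ = aₖpₖ₋₁ + pₖ₋₂ and qₖ = aₖqₖ₋₁ + qₖ₋₂:
  k=0: a=8, p=8, q=1
  k=1: a=2, p=17, q=2
  k=2: a=2, p=42, q=5
  k=3: a=3, p=143, q=17
  k=4: a=2, p=328, q=39

328/39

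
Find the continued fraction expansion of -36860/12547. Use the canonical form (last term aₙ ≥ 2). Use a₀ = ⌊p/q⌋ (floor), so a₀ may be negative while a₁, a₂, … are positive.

[-3; 16, 15, 3, 5, 3]

-36860 = -3×12547 + 781
12547 = 16×781 + 51
781 = 15×51 + 16
51 = 3×16 + 3
16 = 5×3 + 1
3 = 3×1 + 0  (stop)
So -36860/12547 = [-3; 16, 15, 3, 5, 3].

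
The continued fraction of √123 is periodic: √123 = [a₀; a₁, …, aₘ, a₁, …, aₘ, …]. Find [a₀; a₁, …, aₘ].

[11; 11, 22]

a₀ = ⌊√123⌋ = 11.
With m₀=0, d₀=1 and mₖ₊₁ = dₖaₖ − mₖ, dₖ₊₁ = (n − mₖ₊₁²)/dₖ, aₖ₊₁ = ⌊(a₀+mₖ₊₁)/dₖ₊₁⌋:
  k=1: m=11, d=2, a=11
  k=2: m=11, d=1, a=22
d=1 and a=2a₀=22 at k=2, so the next step gives (m, d) = (11, 2) again — its k=1 value — and the period has length 2.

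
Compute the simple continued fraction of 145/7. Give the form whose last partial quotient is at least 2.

145 = 20×7 + 5
7 = 1×5 + 2
5 = 2×2 + 1
2 = 2×1 + 0  (stop)
So 145/7 = [20; 1, 2, 2].

[20; 1, 2, 2]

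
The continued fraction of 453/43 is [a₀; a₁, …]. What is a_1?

1

453 = 10·43 + 23   →  a_0 = 10
43 = 1·23 + 20   →  a_1 = 1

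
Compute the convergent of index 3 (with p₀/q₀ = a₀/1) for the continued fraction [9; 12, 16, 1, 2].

Using pₖ = aₖpₖ₋₁ + pₖ₋₂, qₖ = aₖqₖ₋₁ + qₖ₋₂ (with p₋₁=1, p₋₂=0, q₋₁=0, q₋₂=1):
  k=0: a=9, p=9, q=1
  k=1: a=12, p=109, q=12
  k=2: a=16, p=1753, q=193
  k=3: a=1, p=1862, q=205

1862/205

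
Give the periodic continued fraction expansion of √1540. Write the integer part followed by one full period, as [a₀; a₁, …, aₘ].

a₀ = ⌊√1540⌋ = 39.
With m₀=0, d₀=1 and mₖ₊₁ = dₖaₖ − mₖ, dₖ₊₁ = (n − mₖ₊₁²)/dₖ, aₖ₊₁ = ⌊(a₀+mₖ₊₁)/dₖ₊₁⌋:
  k=1: m=39, d=19, a=4
  k=2: m=37, d=9, a=8
  k=3: m=35, d=35, a=2
  k=4: m=35, d=9, a=8
  k=5: m=37, d=19, a=4
  k=6: m=39, d=1, a=78
d=1 and a=2a₀=78 at k=6, so the next step gives (m, d) = (39, 19) again — its k=1 value — and the period has length 6.

[39; 4, 8, 2, 8, 4, 78]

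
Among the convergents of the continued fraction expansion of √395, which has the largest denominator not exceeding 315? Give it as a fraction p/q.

√395 = [19; 1, 6, 1, 38, …] (period length 4).
Convergents:
  p_0/q_0 = 19/1
  p_1/q_1 = 20/1
  p_2/q_2 = 139/7
  p_3/q_3 = 159/8
  p_4/q_4 = 6181/311
  p_5/q_5 = 6340/319
q_4 = 311 ≤ 315 < 319 = q_5, so the answer is 6181/311.

6181/311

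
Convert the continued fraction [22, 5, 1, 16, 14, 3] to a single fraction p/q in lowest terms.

Using pₖ = aₖpₖ₋₁ + pₖ₋₂ and qₖ = aₖqₖ₋₁ + qₖ₋₂:
  k=0: a=22, p=22, q=1
  k=1: a=5, p=111, q=5
  k=2: a=1, p=133, q=6
  k=3: a=16, p=2239, q=101
  k=4: a=14, p=31479, q=1420
  k=5: a=3, p=96676, q=4361

96676/4361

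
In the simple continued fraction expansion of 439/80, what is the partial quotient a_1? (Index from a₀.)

2

439 = 5·80 + 39   →  a_0 = 5
80 = 2·39 + 2   →  a_1 = 2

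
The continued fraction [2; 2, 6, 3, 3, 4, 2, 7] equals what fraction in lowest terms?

Using pₖ = aₖpₖ₋₁ + pₖ₋₂ and qₖ = aₖqₖ₋₁ + qₖ₋₂:
  k=0: a=2, p=2, q=1
  k=1: a=2, p=5, q=2
  k=2: a=6, p=32, q=13
  k=3: a=3, p=101, q=41
  k=4: a=3, p=335, q=136
  k=5: a=4, p=1441, q=585
  k=6: a=2, p=3217, q=1306
  k=7: a=7, p=23960, q=9727

23960/9727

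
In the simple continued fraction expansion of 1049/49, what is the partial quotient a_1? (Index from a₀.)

1049 = 21·49 + 20   →  a_0 = 21
49 = 2·20 + 9   →  a_1 = 2

2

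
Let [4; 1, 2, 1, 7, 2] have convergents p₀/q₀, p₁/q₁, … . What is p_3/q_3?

19/4

Using pₖ = aₖpₖ₋₁ + pₖ₋₂, qₖ = aₖqₖ₋₁ + qₖ₋₂ (with p₋₁=1, p₋₂=0, q₋₁=0, q₋₂=1):
  k=0: a=4, p=4, q=1
  k=1: a=1, p=5, q=1
  k=2: a=2, p=14, q=3
  k=3: a=1, p=19, q=4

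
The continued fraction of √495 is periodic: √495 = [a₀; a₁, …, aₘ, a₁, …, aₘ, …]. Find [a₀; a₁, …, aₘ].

a₀ = ⌊√495⌋ = 22.

[22; 4, 44]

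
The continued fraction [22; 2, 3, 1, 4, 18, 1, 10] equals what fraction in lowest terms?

Fold from the inside: start with 10/1.
  1 + 1/10 = 11/10
  18 + 10/11 = 208/11
  4 + 11/208 = 843/208
  1 + 208/843 = 1051/843
  3 + 843/1051 = 3996/1051
  2 + 1051/3996 = 9043/3996
  22 + 3996/9043 = 202942/9043

202942/9043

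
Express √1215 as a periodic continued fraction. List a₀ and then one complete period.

a₀ = ⌊√1215⌋ = 34.
With m₀=0, d₀=1 and mₖ₊₁ = dₖaₖ − mₖ, dₖ₊₁ = (n − mₖ₊₁²)/dₖ, aₖ₊₁ = ⌊(a₀+mₖ₊₁)/dₖ₊₁⌋:
  k=1: m=34, d=59, a=1
  k=2: m=25, d=10, a=5
  k=3: m=25, d=59, a=1
  k=4: m=34, d=1, a=68
d=1 and a=2a₀=68 at k=4, so the next step gives (m, d) = (34, 59) again — its k=1 value — and the period has length 4.

[34; 1, 5, 1, 68]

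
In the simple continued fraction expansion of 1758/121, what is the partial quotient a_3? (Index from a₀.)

1758 = 14·121 + 64   →  a_0 = 14
121 = 1·64 + 57   →  a_1 = 1
64 = 1·57 + 7   →  a_2 = 1
57 = 8·7 + 1   →  a_3 = 8

8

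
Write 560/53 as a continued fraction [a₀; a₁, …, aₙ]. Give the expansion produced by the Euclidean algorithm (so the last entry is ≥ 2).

560 = 10·53 + 30
53 = 1·30 + 23
30 = 1·23 + 7
23 = 3·7 + 2
7 = 3·2 + 1
2 = 2·1 + 0  (stop)
So 560/53 = [10; 1, 1, 3, 3, 2].

[10; 1, 1, 3, 3, 2]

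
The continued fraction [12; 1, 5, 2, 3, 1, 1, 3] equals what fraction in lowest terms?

Using pₖ = aₖpₖ₋₁ + pₖ₋₂ and qₖ = aₖqₖ₋₁ + qₖ₋₂:
  k=0: a=12, p=12, q=1
  k=1: a=1, p=13, q=1
  k=2: a=5, p=77, q=6
  k=3: a=2, p=167, q=13
  k=4: a=3, p=578, q=45
  k=5: a=1, p=745, q=58
  k=6: a=1, p=1323, q=103
  k=7: a=3, p=4714, q=367

4714/367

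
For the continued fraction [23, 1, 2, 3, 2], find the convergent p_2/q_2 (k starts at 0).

Using pₖ = aₖpₖ₋₁ + pₖ₋₂, qₖ = aₖqₖ₋₁ + qₖ₋₂ (with p₋₁=1, p₋₂=0, q₋₁=0, q₋₂=1):
  k=0: a=23, p=23, q=1
  k=1: a=1, p=24, q=1
  k=2: a=2, p=71, q=3

71/3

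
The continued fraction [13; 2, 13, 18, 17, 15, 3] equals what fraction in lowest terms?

Using pₖ = aₖpₖ₋₁ + pₖ₋₂ and qₖ = aₖqₖ₋₁ + qₖ₋₂:
  k=0: a=13, p=13, q=1
  k=1: a=2, p=27, q=2
  k=2: a=13, p=364, q=27
  k=3: a=18, p=6579, q=488
  k=4: a=17, p=112207, q=8323
  k=5: a=15, p=1689684, q=125333
  k=6: a=3, p=5181259, q=384322

5181259/384322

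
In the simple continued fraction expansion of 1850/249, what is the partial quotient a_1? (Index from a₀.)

1850 = 7·249 + 107   →  a_0 = 7
249 = 2·107 + 35   →  a_1 = 2

2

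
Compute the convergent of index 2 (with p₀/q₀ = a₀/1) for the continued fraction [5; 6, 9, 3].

Using pₖ = aₖpₖ₋₁ + pₖ₋₂, qₖ = aₖqₖ₋₁ + qₖ₋₂ (with p₋₁=1, p₋₂=0, q₋₁=0, q₋₂=1):
  k=0: a=5, p=5, q=1
  k=1: a=6, p=31, q=6
  k=2: a=9, p=284, q=55

284/55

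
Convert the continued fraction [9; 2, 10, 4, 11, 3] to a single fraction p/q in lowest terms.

28307/2987

Fold from the inside: start with 3/1.
  11 + 1/3 = 34/3
  4 + 3/34 = 139/34
  10 + 34/139 = 1424/139
  2 + 139/1424 = 2987/1424
  9 + 1424/2987 = 28307/2987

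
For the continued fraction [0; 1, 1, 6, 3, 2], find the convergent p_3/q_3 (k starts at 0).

7/13

Using pₖ = aₖpₖ₋₁ + pₖ₋₂, qₖ = aₖqₖ₋₁ + qₖ₋₂ (with p₋₁=1, p₋₂=0, q₋₁=0, q₋₂=1):
  k=0: a=0, p=0, q=1
  k=1: a=1, p=1, q=1
  k=2: a=1, p=1, q=2
  k=3: a=6, p=7, q=13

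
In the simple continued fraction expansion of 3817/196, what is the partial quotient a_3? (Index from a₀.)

3

3817 = 19·196 + 93   →  a_0 = 19
196 = 2·93 + 10   →  a_1 = 2
93 = 9·10 + 3   →  a_2 = 9
10 = 3·3 + 1   →  a_3 = 3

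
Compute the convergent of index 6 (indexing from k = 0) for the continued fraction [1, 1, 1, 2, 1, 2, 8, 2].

Using pₖ = aₖpₖ₋₁ + pₖ₋₂, qₖ = aₖqₖ₋₁ + qₖ₋₂ (with p₋₁=1, p₋₂=0, q₋₁=0, q₋₂=1):
  k=0: a=1, p=1, q=1
  k=1: a=1, p=2, q=1
  k=2: a=1, p=3, q=2
  k=3: a=2, p=8, q=5
  k=4: a=1, p=11, q=7
  k=5: a=2, p=30, q=19
  k=6: a=8, p=251, q=159

251/159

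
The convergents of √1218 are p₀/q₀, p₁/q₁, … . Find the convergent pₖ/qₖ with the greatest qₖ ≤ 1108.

√1218 = [34; 1, 8, 1, 68, …] (period length 4).
Convergents:
  p_0/q_0 = 34/1
  p_1/q_1 = 35/1
  p_2/q_2 = 314/9
  p_3/q_3 = 349/10
  p_4/q_4 = 24046/689
  p_5/q_5 = 24395/699
  p_6/q_6 = 219206/6281
q_5 = 699 ≤ 1108 < 6281 = q_6, so the answer is 24395/699.

24395/699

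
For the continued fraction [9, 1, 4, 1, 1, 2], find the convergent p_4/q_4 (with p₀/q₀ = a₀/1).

108/11

Using pₖ = aₖpₖ₋₁ + pₖ₋₂, qₖ = aₖqₖ₋₁ + qₖ₋₂ (with p₋₁=1, p₋₂=0, q₋₁=0, q₋₂=1):
  k=0: a=9, p=9, q=1
  k=1: a=1, p=10, q=1
  k=2: a=4, p=49, q=5
  k=3: a=1, p=59, q=6
  k=4: a=1, p=108, q=11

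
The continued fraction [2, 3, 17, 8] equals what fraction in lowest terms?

Fold from the inside: start with 8/1.
  17 + 1/8 = 137/8
  3 + 8/137 = 419/137
  2 + 137/419 = 975/419

975/419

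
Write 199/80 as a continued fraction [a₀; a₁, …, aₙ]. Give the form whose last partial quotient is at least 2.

199 = 2*80 + 39
80 = 2*39 + 2
39 = 19*2 + 1
2 = 2*1 + 0  (stop)
So 199/80 = [2; 2, 19, 2].

[2; 2, 19, 2]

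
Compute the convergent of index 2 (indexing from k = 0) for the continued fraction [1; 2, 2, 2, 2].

Using pₖ = aₖpₖ₋₁ + pₖ₋₂, qₖ = aₖqₖ₋₁ + qₖ₋₂ (with p₋₁=1, p₋₂=0, q₋₁=0, q₋₂=1):
  k=0: a=1, p=1, q=1
  k=1: a=2, p=3, q=2
  k=2: a=2, p=7, q=5

7/5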